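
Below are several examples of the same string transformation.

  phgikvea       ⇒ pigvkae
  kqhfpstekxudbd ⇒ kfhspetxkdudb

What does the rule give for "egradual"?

earudla

Looking at the pairs, the operation is to swap each adjacent pair of characters (1↔2, 3↔4, ...), then delete the first character.
For "egradual", step one produces "gearudla"; step two turns that into "earudla".
(Check on "kqhfpstekxudbd": → "qkfhspetxkdudb" → "kfhspetxkdudb" ✓)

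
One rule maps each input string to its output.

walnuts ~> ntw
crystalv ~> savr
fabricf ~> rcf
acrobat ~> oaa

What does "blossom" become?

sob

Looking at the pairs, the operation is to move the first 2 characters to the end (rotate left by 2), then keep every other character starting from the second (positions 2nd, 4th, 6th, ...).
Applying both steps to "blossom": "ossombl", then "sob".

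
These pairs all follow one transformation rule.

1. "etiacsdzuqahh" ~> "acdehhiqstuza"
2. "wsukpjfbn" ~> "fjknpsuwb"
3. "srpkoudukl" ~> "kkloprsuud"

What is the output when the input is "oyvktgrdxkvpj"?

gjkkoprtvvxyd

In each case the input is transformed by: sort the characters into alphabetical order, then move the first character to the end.
"oyvktgrdxkvpj" → "dgjkkoprtvvxy" → "gjkkoprtvvxyd".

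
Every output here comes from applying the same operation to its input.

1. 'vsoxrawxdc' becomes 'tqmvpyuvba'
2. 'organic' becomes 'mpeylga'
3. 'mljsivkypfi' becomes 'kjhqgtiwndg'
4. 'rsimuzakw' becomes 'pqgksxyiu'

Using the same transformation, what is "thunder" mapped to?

In each case the input is transformed by: shift every letter 2 places backward in the alphabet (wrapping around).
For "thunder" the result is "rfslbcp".

rfslbcp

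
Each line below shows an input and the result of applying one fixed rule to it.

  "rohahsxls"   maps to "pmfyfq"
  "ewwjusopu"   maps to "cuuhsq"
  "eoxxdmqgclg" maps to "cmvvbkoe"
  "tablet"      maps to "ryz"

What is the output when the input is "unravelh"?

The pattern: delete the last 3 characters, then shift every letter 2 places backward in the alphabet (wrapping around).
"unravelh" → "unrav" → "slpyt".

slpyt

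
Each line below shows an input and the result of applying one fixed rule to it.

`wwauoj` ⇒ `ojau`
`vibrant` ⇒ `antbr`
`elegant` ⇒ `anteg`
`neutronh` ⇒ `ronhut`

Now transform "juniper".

In each case the input is transformed by: delete the first 2 characters, then move the first 2 characters to the end (rotate left by 2).
On "juniper" that produces "perni".

perni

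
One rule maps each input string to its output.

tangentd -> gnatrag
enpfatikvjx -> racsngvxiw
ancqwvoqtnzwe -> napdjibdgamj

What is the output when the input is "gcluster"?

The rule is to shift every letter 13 places forward in the alphabet (wrapping around) — i.e. ROT13, then delete the last character.
Starting from "gcluster": after the first operation, "tpyhfgre"; after the second, "tpyhfgr".
(Check on "tangentd": → "gnatragq" → "gnatrag" ✓)

tpyhfgr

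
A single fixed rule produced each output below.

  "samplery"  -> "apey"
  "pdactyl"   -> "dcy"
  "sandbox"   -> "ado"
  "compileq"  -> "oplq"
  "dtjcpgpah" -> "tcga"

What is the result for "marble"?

Each output is the input with this applied: keep every other character starting from the second (positions 2nd, 4th, 6th, ...).
For "marble" the result is "abe".

abe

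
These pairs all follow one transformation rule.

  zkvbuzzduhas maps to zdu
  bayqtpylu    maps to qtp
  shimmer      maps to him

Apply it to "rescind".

esc

Looking at the pairs, the operation is to move the last 3 characters to the front (rotate right by 3), then keep only the last 3 characters.
For "rescind", step one produces "indresc"; step two turns that into "esc".
(Check on "zkvbuzzduhas": → "haszkvbuzzdu" → "zdu" ✓)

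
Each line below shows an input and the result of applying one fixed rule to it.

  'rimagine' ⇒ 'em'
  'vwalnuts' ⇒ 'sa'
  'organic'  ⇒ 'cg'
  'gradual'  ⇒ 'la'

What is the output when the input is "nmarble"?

Rule — move the last 3 characters to the front (rotate right by 3), then keep one character in every 3, starting at position 3 (positions 3rd, 6th, 9th, ...).
"nmarble" → "blenmar" → "ea".

ea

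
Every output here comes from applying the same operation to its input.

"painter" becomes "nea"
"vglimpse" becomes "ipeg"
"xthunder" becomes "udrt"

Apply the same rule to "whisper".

seh

Rule — keep every other character starting from the second (positions 2nd, 4th, 6th, ...), then move the first character to the end.
Doing the same to "whisper": "seh".
(Check on "vglimpse": → "gipe" → "ipeg" ✓)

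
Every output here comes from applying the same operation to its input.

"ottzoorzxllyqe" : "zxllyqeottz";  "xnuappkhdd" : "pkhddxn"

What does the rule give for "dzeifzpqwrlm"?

pqwrlmdze

What's happening: swap the front and back halves of the string, then delete the last 3 characters.
Working it through for "dzeifzpqwrlm": intermediate "pqwrlmdzeifz", final "pqwrlmdze".
(Check on "ottzoorzxllyqe": → "zxllyqeottzoor" → "zxllyqeottz" ✓)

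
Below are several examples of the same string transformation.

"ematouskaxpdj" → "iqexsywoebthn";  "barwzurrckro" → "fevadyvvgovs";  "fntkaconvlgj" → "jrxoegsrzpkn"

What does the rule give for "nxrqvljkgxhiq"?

rbvuzpnokblmu

In each case the input is transformed by: shift every letter 4 places forward in the alphabet (wrapping around).
Doing the same to "nxrqvljkgxhiq": "rbvuzpnokblmu".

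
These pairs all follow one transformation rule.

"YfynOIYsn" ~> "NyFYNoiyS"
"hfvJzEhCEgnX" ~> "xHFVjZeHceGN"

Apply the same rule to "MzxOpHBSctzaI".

imZXoPhbsCTZA

Rule — flip the case of every letter, then move the last character to the front.
For "MzxOpHBSctzaI", step one produces "mZXoPhbsCTZAi"; step two turns that into "imZXoPhbsCTZA".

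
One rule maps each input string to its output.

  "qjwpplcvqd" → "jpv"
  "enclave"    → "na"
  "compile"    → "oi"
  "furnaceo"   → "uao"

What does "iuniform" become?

What's happening: keep one character in every 3, starting at position 2 (positions 2nd, 5th, 8th, ...).
For "iuniform" the result is "ufm".

ufm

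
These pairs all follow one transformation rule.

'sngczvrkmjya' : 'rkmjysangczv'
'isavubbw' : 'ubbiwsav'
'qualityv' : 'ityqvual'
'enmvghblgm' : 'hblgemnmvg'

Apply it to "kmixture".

Rule — swap the first and last characters, then swap the front and back halves of the string.
Applying both steps to "kmixture": "emixturk", then "turkemix".

turkemix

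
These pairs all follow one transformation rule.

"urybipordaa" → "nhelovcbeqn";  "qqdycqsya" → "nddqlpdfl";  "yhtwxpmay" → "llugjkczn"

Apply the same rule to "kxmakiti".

The pattern: move the last character to the front, then shift every letter 13 places forward in the alphabet (wrapping around) — i.e. ROT13.
Applying that to "kxmakiti" gives "vxkznxvg".

vxkznxvg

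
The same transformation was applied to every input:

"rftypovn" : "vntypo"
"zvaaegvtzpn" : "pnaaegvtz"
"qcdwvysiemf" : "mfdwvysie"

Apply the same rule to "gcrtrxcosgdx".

The transformation: delete the first 2 characters, then move the last 2 characters to the front (rotate right by 2).
On "gcrtrxcosgdx" that produces "dxrtrxcosg".

dxrtrxcosg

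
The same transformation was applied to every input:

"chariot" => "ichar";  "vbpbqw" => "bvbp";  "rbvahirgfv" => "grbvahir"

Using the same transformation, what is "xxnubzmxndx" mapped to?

nxxnubzmx

In each case the input is transformed by: delete the last 2 characters, then move the last character to the front.
So "xxnubzmxndx" becomes "nxxnubzmx".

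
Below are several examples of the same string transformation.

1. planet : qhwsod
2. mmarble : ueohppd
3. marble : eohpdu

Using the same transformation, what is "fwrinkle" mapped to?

The rule is to move the first 3 characters to the end (rotate left by 3), then shift every letter 3 places forward in the alphabet (wrapping around).
"fwrinkle" → "inklefwr" → "lqnohizu".

lqnohizu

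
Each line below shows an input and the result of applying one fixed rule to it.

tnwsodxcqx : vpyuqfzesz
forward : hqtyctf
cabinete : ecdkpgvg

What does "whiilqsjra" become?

The rule is to shift every letter 2 places forward in the alphabet (wrapping around).
Doing the same to "whiilqsjra": "yjkknsultc".

yjkknsultc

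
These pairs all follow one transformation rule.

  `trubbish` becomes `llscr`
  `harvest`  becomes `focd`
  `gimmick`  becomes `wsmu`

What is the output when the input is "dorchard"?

mrkbn

Looking at the pairs, the operation is to shift every letter 10 places forward in the alphabet (wrapping around), then delete the first 3 characters.
Applying both steps to "dorchard": "nybmrkbn", then "mrkbn".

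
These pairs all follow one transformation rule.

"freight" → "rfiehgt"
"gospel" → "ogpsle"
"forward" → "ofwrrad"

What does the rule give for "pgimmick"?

What's happening: swap each adjacent pair of characters (1↔2, 3↔4, ...).
Doing the same to "pgimmick": "gpmiimkc".

gpmiimkc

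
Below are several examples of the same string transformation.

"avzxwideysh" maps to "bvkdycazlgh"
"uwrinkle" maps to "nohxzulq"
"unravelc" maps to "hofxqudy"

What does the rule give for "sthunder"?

ghuvwkxq

In each case the input is transformed by: shift every letter 3 places forward in the alphabet (wrapping around), then move the last 3 characters to the front (rotate right by 3).
On "sthunder": the first step gives "vwkxqghu", and the second then gives "ghuvwkxq".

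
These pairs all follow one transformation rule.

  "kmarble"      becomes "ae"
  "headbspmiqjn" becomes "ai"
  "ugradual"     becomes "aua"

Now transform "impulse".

ue

In each case the input is transformed by: delete the first 2 characters, then keep only the vowels.
Applying both steps to "impulse": "pulse", then "ue".
(Check on "ugradual": → "radual" → "aua" ✓)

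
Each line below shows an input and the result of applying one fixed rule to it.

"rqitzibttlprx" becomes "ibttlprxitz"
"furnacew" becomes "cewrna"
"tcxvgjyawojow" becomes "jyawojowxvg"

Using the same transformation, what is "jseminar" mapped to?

Each output is the input with this applied: delete the first 2 characters, then move the first 3 characters to the end (rotate left by 3).
Starting from "jseminar": after the first operation, "eminar"; after the second, "naremi".

naremi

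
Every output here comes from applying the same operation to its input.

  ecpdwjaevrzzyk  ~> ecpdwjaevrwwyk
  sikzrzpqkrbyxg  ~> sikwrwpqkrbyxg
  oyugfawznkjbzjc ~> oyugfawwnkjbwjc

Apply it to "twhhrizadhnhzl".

Looking at the pairs, the operation is to replace every "z" with "w".
"twhhrizadhnhzl" → "twhhriwadhnhwl".

twhhriwadhnhwl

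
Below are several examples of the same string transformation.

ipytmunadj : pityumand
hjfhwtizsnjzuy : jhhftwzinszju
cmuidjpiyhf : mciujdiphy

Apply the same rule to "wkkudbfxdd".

kwukbdxfd

The rule is to delete the last character, then swap each adjacent pair of characters (1↔2, 3↔4, ...).
Applying both steps to "wkkudbfxdd": "wkkudbfxd", then "kwukbdxfd".
(Check on "hjfhwtizsnjzuy": → "hjfhwtizsnjzu" → "jhhftwzinszju" ✓)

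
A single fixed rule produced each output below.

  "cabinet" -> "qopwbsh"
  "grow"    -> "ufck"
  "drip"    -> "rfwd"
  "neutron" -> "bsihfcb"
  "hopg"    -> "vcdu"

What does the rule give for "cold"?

qczr

What's happening: shift every letter 12 places backward in the alphabet (wrapping around).
So "cold" becomes "qczr".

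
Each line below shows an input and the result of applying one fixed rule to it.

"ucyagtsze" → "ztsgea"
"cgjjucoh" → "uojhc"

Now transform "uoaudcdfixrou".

The rule is to delete the first 3 characters, then sort the characters into reverse alphabetical order.
Applying both steps to "uoaudcdfixrou": "udcdfixrou", then "xuuroifddc".

xuuroifddc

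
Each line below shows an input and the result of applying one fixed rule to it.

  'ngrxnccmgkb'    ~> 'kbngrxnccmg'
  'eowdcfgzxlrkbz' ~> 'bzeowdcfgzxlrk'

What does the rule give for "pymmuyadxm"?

The rule is to move the last 2 characters to the front (rotate right by 2).
"pymmuyadxm" → "xmpymmuyad".

xmpymmuyad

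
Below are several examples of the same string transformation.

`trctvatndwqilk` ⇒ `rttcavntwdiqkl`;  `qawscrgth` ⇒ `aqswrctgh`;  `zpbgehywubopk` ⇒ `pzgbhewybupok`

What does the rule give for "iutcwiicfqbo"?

uictiwciqfob

Looking at the pairs, the operation is to swap each adjacent pair of characters (1↔2, 3↔4, ...).
"iutcwiicfqbo" → "uictiwciqfob".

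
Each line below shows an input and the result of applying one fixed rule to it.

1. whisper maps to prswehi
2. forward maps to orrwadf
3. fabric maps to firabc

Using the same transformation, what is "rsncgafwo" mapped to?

The transformation: sort the characters into alphabetical order, then move the first 3 characters to the end (rotate left by 3).
So "rsncgafwo" becomes "gnorswacf".

gnorswacf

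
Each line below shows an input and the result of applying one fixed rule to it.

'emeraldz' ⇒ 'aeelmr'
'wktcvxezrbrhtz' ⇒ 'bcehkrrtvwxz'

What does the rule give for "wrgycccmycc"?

cccgmrwyy

The pattern: delete the last 2 characters, then sort the characters into alphabetical order.
Applying both steps to "wrgycccmycc": "wrgycccmy", then "cccgmrwyy".
(Check on "emeraldz": → "emeral" → "aeelmr" ✓)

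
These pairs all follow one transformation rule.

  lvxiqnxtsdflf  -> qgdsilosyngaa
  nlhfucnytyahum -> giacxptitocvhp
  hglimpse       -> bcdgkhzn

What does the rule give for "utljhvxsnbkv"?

In each case the input is transformed by: shift every letter 5 places backward in the alphabet (wrapping around), then swap each adjacent pair of characters (1↔2, 3↔4, ...).
Working it through for "utljhvxsnbkv": intermediate "pogecqsniwfq", final "opegqcnswiqf".

opegqcnswiqf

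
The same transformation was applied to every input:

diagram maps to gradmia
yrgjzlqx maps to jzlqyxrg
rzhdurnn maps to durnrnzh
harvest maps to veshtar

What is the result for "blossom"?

What's happening: swap the first and last characters, then move the first 3 characters to the end (rotate left by 3).
For "blossom", step one produces "mlossob"; step two turns that into "ssobmlo".

ssobmlo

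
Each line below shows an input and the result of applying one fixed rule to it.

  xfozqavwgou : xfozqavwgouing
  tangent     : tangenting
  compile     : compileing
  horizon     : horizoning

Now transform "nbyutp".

What's happening: append "ing".
On "nbyutp" that produces "nbyutping".

nbyutping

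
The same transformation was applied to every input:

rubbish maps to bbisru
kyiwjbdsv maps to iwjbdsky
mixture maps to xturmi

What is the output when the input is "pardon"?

rdopa

The pattern: delete the last character, then move the first 2 characters to the end (rotate left by 2).
Doing the same to "pardon": "rdopa".
(Check on "mixture": → "mixtur" → "xturmi" ✓)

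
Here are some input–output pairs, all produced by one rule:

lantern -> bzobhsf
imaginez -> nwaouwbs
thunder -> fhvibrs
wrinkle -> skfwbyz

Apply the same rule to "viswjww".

kjwgkxk

The rule is to move the last character to the front, then shift every letter 12 places backward in the alphabet (wrapping around).
Doing the same to "viswjww": "kjwgkxk".
(Check on "imaginez": → "zimagine" → "nwaouwbs" ✓)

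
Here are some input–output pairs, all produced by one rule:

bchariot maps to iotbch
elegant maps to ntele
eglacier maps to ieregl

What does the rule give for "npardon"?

In each case the input is transformed by: move the first 3 characters to the end (rotate left by 3), then delete the first 2 characters.
On "npardon": the first step gives "rdonnpa", and the second then gives "onnpa".
(Check on "bchariot": → "ariotbch" → "iotbch" ✓)

onnpa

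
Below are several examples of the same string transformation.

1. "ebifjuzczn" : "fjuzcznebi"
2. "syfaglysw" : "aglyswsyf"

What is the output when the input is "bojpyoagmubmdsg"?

pyoagmubmdsgboj

Rule — move the first 3 characters to the end (rotate left by 3).
Applying that to "bojpyoagmubmdsg" gives "pyoagmubmdsgboj".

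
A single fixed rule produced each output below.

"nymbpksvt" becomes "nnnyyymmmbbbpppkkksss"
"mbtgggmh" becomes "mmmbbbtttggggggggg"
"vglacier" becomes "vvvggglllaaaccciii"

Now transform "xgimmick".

Rule — delete the last 2 characters, then repeat every character 3 times.
Doing the same to "xgimmick": "xxxgggiiimmmmmmiii".

xxxgggiiimmmmmmiii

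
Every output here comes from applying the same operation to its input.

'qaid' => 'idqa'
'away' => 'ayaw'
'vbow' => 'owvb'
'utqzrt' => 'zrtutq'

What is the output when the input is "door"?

ordo

Each output is the input with this applied: swap the front and back halves of the string.
Applying that to "door" gives "ordo".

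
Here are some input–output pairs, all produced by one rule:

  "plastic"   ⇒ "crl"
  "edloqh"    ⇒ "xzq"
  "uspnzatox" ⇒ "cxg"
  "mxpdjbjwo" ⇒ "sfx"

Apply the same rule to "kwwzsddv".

The pattern: shift every letter 9 places forward in the alphabet (wrapping around), then keep only the last 3 characters.
"kwwzsddv" → "tffibmme" → "mme".

mme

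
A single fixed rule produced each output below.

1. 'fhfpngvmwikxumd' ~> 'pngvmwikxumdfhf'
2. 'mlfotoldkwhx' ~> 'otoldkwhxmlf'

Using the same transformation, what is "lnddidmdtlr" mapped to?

didmdtlrlnd

The pattern: move the first 3 characters to the end (rotate left by 3).
Doing the same to "lnddidmdtlr": "didmdtlrlnd".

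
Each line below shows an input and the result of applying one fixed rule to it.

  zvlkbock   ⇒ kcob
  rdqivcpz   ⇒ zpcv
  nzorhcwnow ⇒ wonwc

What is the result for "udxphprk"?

Each output is the input with this applied: take characters alternately from the front and the back (1st, last, 2nd, 2nd-last, ...), then keep every other character starting from the second (positions 2nd, 4th, 6th, ...).
On "udxphprk": the first step gives "ukdrxpph", and the second then gives "krph".

krph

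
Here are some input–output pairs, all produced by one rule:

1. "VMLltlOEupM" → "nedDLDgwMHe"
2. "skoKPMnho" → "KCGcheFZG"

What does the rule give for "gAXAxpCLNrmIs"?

YspsPHudfJEaK

What's happening: shift every letter 8 places backward in the alphabet (wrapping around), then flip the case of every letter.
Working it through for "gAXAxpCLNrmIs": intermediate "ySPSphUDFjeAk", final "YspsPHudfJEaK".
(Check on "VMLltlOEupM": → "NEDdldGWmhE" → "nedDLDgwMHe" ✓)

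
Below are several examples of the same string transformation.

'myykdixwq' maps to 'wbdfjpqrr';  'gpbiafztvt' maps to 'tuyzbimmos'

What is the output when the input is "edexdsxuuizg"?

wwxxzblnnqqs

What's happening: sort the characters into alphabetical order, then shift every letter 7 places backward in the alphabet (wrapping around).
So "edexdsxuuizg" becomes "wwxxzblnnqqs".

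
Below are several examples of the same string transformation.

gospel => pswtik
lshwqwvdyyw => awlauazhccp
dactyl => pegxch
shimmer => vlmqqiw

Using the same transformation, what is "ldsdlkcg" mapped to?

khwhpogp

Looking at the pairs, the operation is to shift every letter 4 places forward in the alphabet (wrapping around), then swap the first and last characters.
On "ldsdlkcg": the first step gives "phwhpogk", and the second then gives "khwhpogp".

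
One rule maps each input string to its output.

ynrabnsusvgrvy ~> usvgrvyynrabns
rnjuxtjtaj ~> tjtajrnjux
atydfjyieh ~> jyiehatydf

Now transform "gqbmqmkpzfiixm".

Looking at the pairs, the operation is to swap the front and back halves of the string.
For "gqbmqmkpzfiixm" the result is "pzfiixmgqbmqmk".

pzfiixmgqbmqmk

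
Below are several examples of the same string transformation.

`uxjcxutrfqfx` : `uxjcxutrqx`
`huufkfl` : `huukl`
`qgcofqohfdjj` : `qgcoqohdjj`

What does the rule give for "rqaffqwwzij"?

rqaqwwzij

Rule — remove every "f".
Applying that to "rqaffqwwzij" gives "rqaqwwzij".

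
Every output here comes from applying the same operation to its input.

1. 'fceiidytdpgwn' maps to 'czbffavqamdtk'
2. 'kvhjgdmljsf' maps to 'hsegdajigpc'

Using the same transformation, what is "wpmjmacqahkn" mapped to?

tmjgjxznxehk

Each output is the input with this applied: shift every letter 3 places backward in the alphabet (wrapping around).
Applying that to "wpmjmacqahkn" gives "tmjgjxznxehk".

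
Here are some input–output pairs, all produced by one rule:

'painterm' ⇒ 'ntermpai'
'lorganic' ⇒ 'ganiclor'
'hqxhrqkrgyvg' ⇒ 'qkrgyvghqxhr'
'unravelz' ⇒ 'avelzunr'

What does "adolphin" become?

lphinado

Each output is the input with this applied: swap the front and back halves of the string, then move the last character to the front.
For "adolphin" the result is "lphinado".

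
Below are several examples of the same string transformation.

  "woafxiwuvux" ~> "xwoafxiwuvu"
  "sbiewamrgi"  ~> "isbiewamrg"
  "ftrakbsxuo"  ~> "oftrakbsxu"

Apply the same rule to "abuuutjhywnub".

babuuutjhywnu

Looking at the pairs, the operation is to move the last character to the front.
Doing the same to "abuuutjhywnub": "babuuutjhywnu".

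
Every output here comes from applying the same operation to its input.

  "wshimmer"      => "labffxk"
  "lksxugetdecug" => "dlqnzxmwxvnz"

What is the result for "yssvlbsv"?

lloeulo

Rule — delete the first character, then shift every letter 7 places backward in the alphabet (wrapping around).
"yssvlbsv" → "lloeulo".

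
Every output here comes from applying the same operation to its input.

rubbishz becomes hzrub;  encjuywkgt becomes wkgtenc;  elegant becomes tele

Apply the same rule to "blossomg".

mgblo

The rule is to move the first 3 characters to the end (rotate left by 3), then delete the first 3 characters.
Applying both steps to "blossomg": "ssomgblo", then "mgblo".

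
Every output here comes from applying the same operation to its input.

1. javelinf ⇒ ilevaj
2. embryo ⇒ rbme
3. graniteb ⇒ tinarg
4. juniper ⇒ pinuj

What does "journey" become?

nruoj

The pattern: reverse the string, then delete the first 2 characters.
Applying both steps to "journey": "yenruoj", then "nruoj".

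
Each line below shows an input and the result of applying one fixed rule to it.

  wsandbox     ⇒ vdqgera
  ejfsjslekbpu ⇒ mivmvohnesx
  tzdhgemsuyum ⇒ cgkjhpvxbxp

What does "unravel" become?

Looking at the pairs, the operation is to shift every letter 3 places forward in the alphabet (wrapping around), then delete the first character.
"unravel" → "xqudyho" → "qudyho".

qudyho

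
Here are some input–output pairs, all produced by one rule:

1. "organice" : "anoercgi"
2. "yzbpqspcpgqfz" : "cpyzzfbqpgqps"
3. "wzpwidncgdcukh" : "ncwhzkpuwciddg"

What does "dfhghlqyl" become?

lhdlfyhqg

Each output is the input with this applied: take characters alternately from the front and the back (1st, last, 2nd, 2nd-last, ...), then move the last 2 characters to the front (rotate right by 2).
On "dfhghlqyl": the first step gives "dlfyhqglh", and the second then gives "lhdlfyhqg".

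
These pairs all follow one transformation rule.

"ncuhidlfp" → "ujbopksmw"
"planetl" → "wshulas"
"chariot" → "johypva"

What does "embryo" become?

In each case the input is transformed by: shift every letter 7 places forward in the alphabet (wrapping around).
So "embryo" becomes "ltiyfv".

ltiyfv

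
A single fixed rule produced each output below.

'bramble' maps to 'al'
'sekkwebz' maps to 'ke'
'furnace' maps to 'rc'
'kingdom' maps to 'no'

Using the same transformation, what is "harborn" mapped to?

rr

What's happening: keep one character in every 3, starting at position 3 (positions 3rd, 6th, 9th, ...).
Doing the same to "harborn": "rr".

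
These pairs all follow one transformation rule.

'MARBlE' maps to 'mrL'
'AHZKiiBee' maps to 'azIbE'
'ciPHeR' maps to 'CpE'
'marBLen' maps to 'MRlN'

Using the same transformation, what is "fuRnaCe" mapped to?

Rule — flip the case of every letter, then keep every other character starting from the first (positions 1st, 3rd, 5th, ...).
On "fuRnaCe": the first step gives "FUrNAcE", and the second then gives "FrAE".

FrAE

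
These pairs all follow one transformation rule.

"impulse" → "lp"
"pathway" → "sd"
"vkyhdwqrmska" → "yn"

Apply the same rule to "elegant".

ho

The pattern: shift every letter 3 places forward in the alphabet (wrapping around), then keep only the first 2 characters.
"elegant" → "ho".
(Check on "pathway": → "sdwkzdb" → "sd" ✓)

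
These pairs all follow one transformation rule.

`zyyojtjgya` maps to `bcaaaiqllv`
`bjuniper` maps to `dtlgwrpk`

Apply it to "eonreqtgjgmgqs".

The rule is to take characters alternately from the front and the back (1st, last, 2nd, 2nd-last, ...), then shift every letter 2 places forward in the alphabet (wrapping around).
Applying both steps to "eonreqtgjgmgqs": "esoqngrmegqjtg", then "guqspitogislvi".

guqspitogislvi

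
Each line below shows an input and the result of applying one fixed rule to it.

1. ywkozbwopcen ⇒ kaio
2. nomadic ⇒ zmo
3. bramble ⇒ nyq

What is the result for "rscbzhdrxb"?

Each output is the input with this applied: shift every letter 12 places forward in the alphabet (wrapping around), then keep one character in every 3, starting at position 1 (positions 1st, 4th, 7th, ...).
For "rscbzhdrxb", step one produces "deonltpdjn"; step two turns that into "dnpn".

dnpn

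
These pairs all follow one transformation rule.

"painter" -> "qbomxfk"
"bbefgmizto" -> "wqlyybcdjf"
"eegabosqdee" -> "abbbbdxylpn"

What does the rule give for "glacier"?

The transformation: shift every letter 3 places backward in the alphabet (wrapping around), then move the last 3 characters to the front (rotate right by 3).
For "glacier", step one produces "dixzfbo"; step two turns that into "fbodixz".

fbodixz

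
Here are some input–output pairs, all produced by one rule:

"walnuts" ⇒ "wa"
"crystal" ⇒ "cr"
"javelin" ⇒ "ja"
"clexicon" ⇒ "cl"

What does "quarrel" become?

qu

The transformation: keep only the first 2 characters.
"quarrel" → "qu".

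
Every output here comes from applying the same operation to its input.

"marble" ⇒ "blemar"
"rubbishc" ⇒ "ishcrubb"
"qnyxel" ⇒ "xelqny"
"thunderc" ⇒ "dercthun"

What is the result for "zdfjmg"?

In each case the input is transformed by: swap the front and back halves of the string.
"zdfjmg" → "jmgzdf".

jmgzdf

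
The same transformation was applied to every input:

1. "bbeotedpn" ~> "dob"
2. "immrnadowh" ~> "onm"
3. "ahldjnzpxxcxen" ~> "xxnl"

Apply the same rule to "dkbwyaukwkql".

Rule — reverse the string, then keep one character in every 3, starting at position 3 (positions 3rd, 6th, 9th, ...).
Applying that to "dkbwyaukwkql" gives "kuwd".

kuwd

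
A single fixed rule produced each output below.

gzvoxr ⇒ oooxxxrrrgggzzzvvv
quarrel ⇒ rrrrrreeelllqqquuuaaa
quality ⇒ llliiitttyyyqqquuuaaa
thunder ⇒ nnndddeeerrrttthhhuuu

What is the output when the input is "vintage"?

The rule is to move the first 3 characters to the end (rotate left by 3), then repeat every character 3 times.
For "vintage", step one produces "tagevin"; step two turns that into "tttaaagggeeevvviiinnn".
(Check on "gzvoxr": → "oxrgzv" → "oooxxxrrrgggzzzvvv" ✓)

tttaaagggeeevvviiinnn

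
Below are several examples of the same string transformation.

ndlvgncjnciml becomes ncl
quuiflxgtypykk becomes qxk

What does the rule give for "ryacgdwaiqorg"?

rwg

The transformation: keep one character in every 3, starting at position 1 (positions 1st, 4th, 7th, ...), then keep every other character starting from the first (positions 1st, 3rd, 5th, ...).
Working it through for "ryacgdwaiqorg": intermediate "rcwqg", final "rwg".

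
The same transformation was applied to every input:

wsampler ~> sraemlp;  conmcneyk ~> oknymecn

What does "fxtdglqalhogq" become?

xqtgdoghllqa

In each case the input is transformed by: delete the first character, then take characters alternately from the front and the back (1st, last, 2nd, 2nd-last, ...).
Working it through for "fxtdglqalhogq": intermediate "xtdglqalhogq", final "xqtgdoghllqa".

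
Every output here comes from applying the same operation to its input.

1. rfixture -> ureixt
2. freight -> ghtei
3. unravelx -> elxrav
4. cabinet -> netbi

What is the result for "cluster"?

terus

Looking at the pairs, the operation is to delete the first 2 characters, then move the last 3 characters to the front (rotate right by 3).
For "cluster", step one produces "uster"; step two turns that into "terus".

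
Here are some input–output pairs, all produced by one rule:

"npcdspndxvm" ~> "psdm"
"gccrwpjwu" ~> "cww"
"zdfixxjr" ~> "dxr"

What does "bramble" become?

The transformation: keep one character in every 3, starting at position 2 (positions 2nd, 5th, 8th, ...).
On "bramble" that produces "rb".

rb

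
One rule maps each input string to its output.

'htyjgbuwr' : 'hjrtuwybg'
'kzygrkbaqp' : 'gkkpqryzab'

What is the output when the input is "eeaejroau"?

Looking at the pairs, the operation is to sort the characters into alphabetical order, then move the first 2 characters to the end (rotate left by 2).
Applying both steps to "eeaejroau": "aaeeejoru", then "eeejoruaa".

eeejoruaa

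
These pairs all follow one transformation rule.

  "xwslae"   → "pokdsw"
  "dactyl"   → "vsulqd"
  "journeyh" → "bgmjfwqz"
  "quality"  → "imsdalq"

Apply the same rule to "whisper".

Looking at the pairs, the operation is to shift every letter 8 places backward in the alphabet (wrapping around).
So "whisper" becomes "ozakhwj".

ozakhwj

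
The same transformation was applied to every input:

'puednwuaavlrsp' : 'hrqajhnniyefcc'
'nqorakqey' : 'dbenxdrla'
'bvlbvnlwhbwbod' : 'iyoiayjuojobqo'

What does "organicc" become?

What's happening: move the first character to the end, then shift every letter 13 places forward in the alphabet (wrapping around) — i.e. ROT13.
Working it through for "organicc": intermediate "rganicco", final "etnavppb".
(Check on "bvlbvnlwhbwbod": → "vlbvnlwhbwbodb" → "iyoiayjuojobqo" ✓)

etnavppb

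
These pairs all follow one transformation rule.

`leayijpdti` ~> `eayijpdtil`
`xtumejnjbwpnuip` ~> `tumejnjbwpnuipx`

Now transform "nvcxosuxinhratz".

vcxosuxinhratzn

The transformation: move the first character to the end.
"nvcxosuxinhratz" → "vcxosuxinhratzn".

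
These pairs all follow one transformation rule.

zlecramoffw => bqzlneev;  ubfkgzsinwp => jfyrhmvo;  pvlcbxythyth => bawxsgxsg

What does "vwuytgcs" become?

In each case the input is transformed by: delete the first 3 characters, then shift every letter 1 place backward in the alphabet (wrapping around).
Working it through for "vwuytgcs": intermediate "ytgcs", final "xsfbr".

xsfbr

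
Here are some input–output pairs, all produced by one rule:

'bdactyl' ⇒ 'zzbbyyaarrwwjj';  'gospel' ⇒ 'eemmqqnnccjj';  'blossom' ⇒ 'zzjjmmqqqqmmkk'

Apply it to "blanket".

The transformation: shift every letter 2 places backward in the alphabet (wrapping around), then double every character.
For "blanket", step one produces "zjylicr"; step two turns that into "zzjjyylliiccrr".

zzjjyylliiccrr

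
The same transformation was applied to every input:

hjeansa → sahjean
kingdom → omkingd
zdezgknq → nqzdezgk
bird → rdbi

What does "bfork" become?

rkbfo

The transformation: move the last 2 characters to the front (rotate right by 2).
Doing the same to "bfork": "rkbfo".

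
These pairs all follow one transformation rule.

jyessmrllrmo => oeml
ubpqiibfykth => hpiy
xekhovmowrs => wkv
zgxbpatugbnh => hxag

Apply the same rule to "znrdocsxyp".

yrc

What's happening: keep one character in every 3, starting at position 3 (positions 3rd, 6th, 9th, ...), then move the last character to the front.
On "znrdocsxyp": the first step gives "rcy", and the second then gives "yrc".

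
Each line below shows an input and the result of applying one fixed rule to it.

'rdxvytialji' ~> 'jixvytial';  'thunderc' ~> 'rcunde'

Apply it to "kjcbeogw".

gwcbeo

The pattern: delete the first 2 characters, then move the last 2 characters to the front (rotate right by 2).
"kjcbeogw" → "cbeogw" → "gwcbeo".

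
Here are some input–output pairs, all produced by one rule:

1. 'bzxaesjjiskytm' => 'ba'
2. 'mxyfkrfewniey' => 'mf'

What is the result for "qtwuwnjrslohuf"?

qu

Looking at the pairs, the operation is to keep one character in every 3, starting at position 1 (positions 1st, 4th, 7th, ...), then delete the last 3 characters.
Applying that to "qtwuwnjrslohuf" gives "qu".
(Check on "bzxaesjjiskytm": → "bajst" → "ba" ✓)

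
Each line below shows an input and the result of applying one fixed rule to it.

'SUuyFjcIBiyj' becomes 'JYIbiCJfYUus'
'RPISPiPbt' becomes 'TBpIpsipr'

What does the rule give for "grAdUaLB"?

blAuDaRG

In each case the input is transformed by: reverse the string, then flip the case of every letter.
"grAdUaLB" → "blAuDaRG".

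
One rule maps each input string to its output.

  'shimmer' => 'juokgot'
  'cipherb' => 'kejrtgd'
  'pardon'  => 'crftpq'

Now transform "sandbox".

cufpqdz

In each case the input is transformed by: shift every letter 2 places forward in the alphabet (wrapping around), then swap each adjacent pair of characters (1↔2, 3↔4, ...).
On "sandbox": the first step gives "ucpfdqz", and the second then gives "cufpqdz".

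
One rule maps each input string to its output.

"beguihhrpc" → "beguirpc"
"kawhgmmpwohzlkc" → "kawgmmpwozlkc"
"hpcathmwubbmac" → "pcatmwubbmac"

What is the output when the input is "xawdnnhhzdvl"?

xawdnnzdvl

Looking at the pairs, the operation is to remove every "h".
On "xawdnnhhzdvl" that produces "xawdnnzdvl".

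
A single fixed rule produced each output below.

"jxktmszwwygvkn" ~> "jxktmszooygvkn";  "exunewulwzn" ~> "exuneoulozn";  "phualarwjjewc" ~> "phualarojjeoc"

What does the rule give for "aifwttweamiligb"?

aifottoeamiligb

Rule — replace every "w" with "o".
So "aifwttweamiligb" becomes "aifottoeamiligb".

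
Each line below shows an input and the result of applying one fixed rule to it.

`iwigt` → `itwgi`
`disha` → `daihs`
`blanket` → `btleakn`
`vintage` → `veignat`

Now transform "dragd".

ddrga

The pattern: take characters alternately from the front and the back (1st, last, 2nd, 2nd-last, ...).
Doing the same to "dragd": "ddrga".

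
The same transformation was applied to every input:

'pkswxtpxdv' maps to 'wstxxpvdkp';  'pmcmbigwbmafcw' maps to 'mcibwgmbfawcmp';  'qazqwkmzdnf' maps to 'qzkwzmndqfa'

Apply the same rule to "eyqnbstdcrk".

nqsbdtrceky

The pattern: move the first 2 characters to the end (rotate left by 2), then swap each adjacent pair of characters (1↔2, 3↔4, ...).
Working it through for "eyqnbstdcrk": intermediate "qnbstdcrkey", final "nqsbdtrceky".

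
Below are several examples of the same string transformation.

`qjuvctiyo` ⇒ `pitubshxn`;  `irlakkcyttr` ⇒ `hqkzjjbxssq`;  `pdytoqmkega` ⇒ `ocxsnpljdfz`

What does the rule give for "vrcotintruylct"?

uqbnshmsqtxkbs

The rule is to shift every letter 1 place backward in the alphabet (wrapping around).
For "vrcotintruylct" the result is "uqbnshmsqtxkbs".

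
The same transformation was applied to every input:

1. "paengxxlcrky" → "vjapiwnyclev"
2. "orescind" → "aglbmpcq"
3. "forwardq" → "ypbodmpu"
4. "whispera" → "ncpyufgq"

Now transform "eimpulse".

In each case the input is transformed by: swap the front and back halves of the string, then shift every letter 2 places backward in the alphabet (wrapping around).
On "eimpulse" that produces "sjqccgkn".

sjqccgkn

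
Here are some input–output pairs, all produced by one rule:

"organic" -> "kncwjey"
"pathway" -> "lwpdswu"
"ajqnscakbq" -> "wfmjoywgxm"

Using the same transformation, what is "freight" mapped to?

In each case the input is transformed by: shift every letter 4 places backward in the alphabet (wrapping around).
Applying that to "freight" gives "bnaecdp".

bnaecdp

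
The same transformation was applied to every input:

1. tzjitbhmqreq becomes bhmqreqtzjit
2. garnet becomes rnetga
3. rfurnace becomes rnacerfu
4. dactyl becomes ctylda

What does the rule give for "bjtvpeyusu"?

The transformation: swap the front and back halves of the string, then move the last character to the front.
"bjtvpeyusu" → "eyusubjtvp" → "peyusubjtv".

peyusubjtv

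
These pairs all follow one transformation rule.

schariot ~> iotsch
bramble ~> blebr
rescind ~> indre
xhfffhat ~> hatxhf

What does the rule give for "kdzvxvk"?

What's happening: move the last 3 characters to the front (rotate right by 3), then delete the last 2 characters.
"kdzvxvk" → "xvkkdzv" → "xvkkd".

xvkkd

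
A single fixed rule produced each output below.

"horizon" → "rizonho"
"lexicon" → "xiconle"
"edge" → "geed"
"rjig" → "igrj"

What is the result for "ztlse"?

Looking at the pairs, the operation is to move the first 2 characters to the end (rotate left by 2).
On "ztlse" that produces "lsezt".

lsezt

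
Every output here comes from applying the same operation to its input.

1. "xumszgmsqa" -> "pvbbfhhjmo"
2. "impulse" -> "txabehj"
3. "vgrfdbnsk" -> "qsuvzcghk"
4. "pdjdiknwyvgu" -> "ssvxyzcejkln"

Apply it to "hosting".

vwxcdhi

Looking at the pairs, the operation is to sort the characters into alphabetical order, then shift every letter 11 places backward in the alphabet (wrapping around).
Working it through for "hosting": intermediate "ghinost", final "vwxcdhi".
(Check on "xumszgmsqa": → "agmmqssuxz" → "pvbbfhhjmo" ✓)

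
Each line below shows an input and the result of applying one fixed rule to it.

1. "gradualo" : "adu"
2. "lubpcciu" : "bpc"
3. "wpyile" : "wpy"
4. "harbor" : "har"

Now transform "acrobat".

cro

Looking at the pairs, the operation is to move the last 3 characters to the front (rotate right by 3), then keep only the last 3 characters.
On "acrobat": the first step gives "batacro", and the second then gives "cro".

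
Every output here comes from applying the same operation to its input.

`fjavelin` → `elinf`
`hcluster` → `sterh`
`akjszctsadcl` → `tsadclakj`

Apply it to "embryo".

ryo

Rule — swap the front and back halves of the string, then delete the last 3 characters.
For "embryo", step one produces "ryoemb"; step two turns that into "ryo".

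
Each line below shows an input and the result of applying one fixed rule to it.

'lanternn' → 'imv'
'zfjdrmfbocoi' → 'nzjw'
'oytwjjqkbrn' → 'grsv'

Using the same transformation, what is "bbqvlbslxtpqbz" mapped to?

jttxh

Each output is the input with this applied: shift every letter 8 places forward in the alphabet (wrapping around), then keep one character in every 3, starting at position 2 (positions 2nd, 5th, 8th, ...).
"bbqvlbslxtpqbz" → "jjydtjatfbxyjh" → "jttxh".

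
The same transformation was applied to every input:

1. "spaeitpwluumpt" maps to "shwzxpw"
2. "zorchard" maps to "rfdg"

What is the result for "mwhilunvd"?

Each output is the input with this applied: keep every other character starting from the second (positions 2nd, 4th, 6th, ...), then shift every letter 3 places forward in the alphabet (wrapping around).
Working it through for "mwhilunvd": intermediate "wiuv", final "zlxy".

zlxy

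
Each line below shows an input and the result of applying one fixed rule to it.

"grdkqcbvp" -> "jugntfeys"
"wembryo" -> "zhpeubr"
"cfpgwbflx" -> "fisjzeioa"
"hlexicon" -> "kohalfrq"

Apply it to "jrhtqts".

mukwtwv

The rule is to shift every letter 3 places forward in the alphabet (wrapping around).
For "jrhtqts" the result is "mukwtwv".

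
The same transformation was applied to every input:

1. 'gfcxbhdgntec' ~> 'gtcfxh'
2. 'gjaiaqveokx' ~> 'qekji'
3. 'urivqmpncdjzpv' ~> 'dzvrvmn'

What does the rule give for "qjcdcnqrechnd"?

What's happening: keep every other character starting from the second (positions 2nd, 4th, 6th, ...), then move the last 3 characters to the front (rotate right by 3).
On "qjcdcnqrechnd": the first step gives "jdnrcn", and the second then gives "rcnjdn".
(Check on "gjaiaqveokx": → "jiqek" → "qekji" ✓)

rcnjdn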